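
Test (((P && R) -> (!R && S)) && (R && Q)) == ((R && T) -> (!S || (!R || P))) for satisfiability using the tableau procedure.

Initial set: {((((P && R) -> (!R && S)) && (R && Q)) == ((R && T) -> (!S || (!R || P))))}.
((((P && R) -> (!R && S)) && (R && Q)) == ((R && T) -> (!S || (!R || P)))): β-rule — branch into (((P && R) -> (!R && S)) && (R && Q)), ((R && T) -> (!S || (!R || P)))  //  !(((P && R) -> (!R && S)) && (R && Q)), !((R && T) -> (!S || (!R || P))).
  branch 1 (add (((P && R) -> (!R && S)) && (R && Q)), ((R && T) -> (!S || (!R || P)))):
    (((P && R) -> (!R && S)) && (R && Q)): α-rule — add ((P && R) -> (!R && S)), (R && Q).
    (R && Q): α-rule — add R, Q.
    ((R && T) -> (!S || (!R || P))): β-rule — branch into !(R && T)  //  (!S || (!R || P)).
      branch 1.1 (add !(R && T)):
        ((P && R) -> (!R && S)): β-rule — branch into !(P && R)  //  (!R && S).
          branch 1.1.1 (add !(P && R)):
            !(R && T): β-rule — branch into !R  //  !T.
              branch 1.1.1.1 (add !R):
                × closes — contains both R and !R.
              branch 1.1.1.2 (add !T):
                !(P && R): β-rule — branch into !P  //  !R.
                  branch 1.1.1.2.1 (add !P):
                    ○ open, literals {P=false, Q=true, R=true, T=false}.
                  branch 1.1.1.2.2 (add !R):
                    × closes — contains both R and !R.
          branch 1.1.2 (add (!R && S)):
            (!R && S): α-rule — add !R, S.
            × closes — contains both R and !R.
      branch 1.2 (add (!S || (!R || P))):
        ((P && R) -> (!R && S)): β-rule — branch into !(P && R)  //  (!R && S).
          branch 1.2.1 (add !(P && R)):
            (!S || (!R || P)): β-rule — branch into !S  //  (!R || P).
              branch 1.2.1.1 (add !S):
                !(P && R): β-rule — branch into !P  //  !R.
                  branch 1.2.1.1.1 (add !P):
                    ○ open, literals {P=false, Q=true, R=true, S=false}.
                  branch 1.2.1.1.2 (add !R):
                    × closes — contains both R and !R.
              branch 1.2.1.2 (add (!R || P)):
                !(P && R): β-rule — branch into !P  //  !R.
                  branch 1.2.1.2.1 (add !P):
                    (!R || P): β-rule — branch into !R  //  P.
                      branch 1.2.1.2.1.1 (add !R):
                        × closes — contains both R and !R.
                      branch 1.2.1.2.1.2 (add P):
                        × closes — contains both P and !P.
                  branch 1.2.1.2.2 (add !R):
                    × closes — contains both R and !R.
          branch 1.2.2 (add (!R && S)):
            (!R && S): α-rule — add !R, S.
            × closes — contains both R and !R.
  branch 2 (add !(((P && R) -> (!R && S)) && (R && Q)), !((R && T) -> (!S || (!R || P)))):
    !((R && T) -> (!S || (!R || P))): α-rule — add (R && T), !(!S || (!R || P)).
    (R && T): α-rule — add R, T.
    !(!S || (!R || P)): α-rule — add !!S, !(!R || P).
    !(!R || P): α-rule — add !!R, !P.
    !(((P && R) -> (!R && S)) && (R && Q)): β-rule — branch into !((P && R) -> (!R && S))  //  !(R && Q).
      branch 2.1 (add !((P && R) -> (!R && S))):
        !((P && R) -> (!R && S)): α-rule — add (P && R), !(!R && S).
        (P && R): α-rule — add P, R.
        × closes — contains both P and !P.
      branch 2.2 (add !(R && Q)):
        !(R && Q): β-rule — branch into !R  //  !Q.
          branch 2.2.1 (add !R):
            × closes — contains both R and !R.
          branch 2.2.2 (add !Q):
            ○ open, literals {P=false, Q=false, R=true, S=true, T=true}.
10 branches closed, 3 open.
An open branch gives a satisfying assignment: P=false, Q=true, R=true, T=false.

Satisfiable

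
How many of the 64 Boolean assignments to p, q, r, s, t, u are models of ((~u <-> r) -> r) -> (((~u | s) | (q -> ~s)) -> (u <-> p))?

Initial set: {T (((~u <-> r) -> r) -> (((~u | s) | (q -> ~s)) -> (u <-> p)))}.
T (((~u <-> r) -> r) -> (((~u | s) | (q -> ~s)) -> (u <-> p))): β-rule — branch into F ((~u <-> r) -> r)  //  T (((~u | s) | (q -> ~s)) -> (u <-> p)).
  branch 1 (add F ((~u <-> r) -> r)):
    F ((~u <-> r) -> r): α-rule — add T (~u <-> r), F r.
    T (~u <-> r): β-rule — branch into T ~u, T r  //  F ~u, F r.
      branch 1.1 (add T ~u, T r):
        × closes — contains both r and ~r.
      branch 1.2 (add F ~u, F r):
        ○ open, literals {r=F, u=T}.
  branch 2 (add T (((~u | s) | (q -> ~s)) -> (u <-> p))):
    T (((~u | s) | (q -> ~s)) -> (u <-> p)): β-rule — branch into F ((~u | s) | (q -> ~s))  //  T (u <-> p).
      branch 2.1 (add F ((~u | s) | (q -> ~s))):
        F ((~u | s) | (q -> ~s)): α-rule — add F (~u | s), F (q -> ~s).
        F (~u | s): α-rule — add F ~u, F s.
        F (q -> ~s): α-rule — add T q, F ~s.
        × closes — contains both s and ~s.
      branch 2.2 (add T (u <-> p)):
        T (u <-> p): β-rule — branch into T u, T p  //  F u, F p.
          branch 2.2.1 (add T u, T p):
            ○ open, literals {p=T, u=T}.
          branch 2.2.2 (add F u, F p):
            ○ open, literals {p=F, u=F}.
2 branches closed, 3 open.
Each open branch fixes some atoms; the unmentioned ones are free. Counting distinct full assignments: branch {r=F, u=T} (p, q, s, t) contributes 16 new; branch {p=T, u=T} (q, r, s, t) contributes 8 new; branch {p=F, u=F} (q, r, s, t) contributes 16 new. Total: 40.

40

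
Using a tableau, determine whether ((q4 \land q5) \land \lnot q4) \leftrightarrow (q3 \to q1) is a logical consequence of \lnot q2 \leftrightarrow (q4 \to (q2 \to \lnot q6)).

Initial set: {(\lnot q2 \leftrightarrow (q4 \to (q2 \to \lnot q6))); \lnot (((q4 \land q5) \land \lnot q4) \leftrightarrow (q3 \to q1))}.
(\lnot q2 \leftrightarrow (q4 \to (q2 \to \lnot q6))): β-rule — branch into \lnot q2, (q4 \to (q2 \to \lnot q6))  //  \lnot \lnot q2, \lnot (q4 \to (q2 \to \lnot q6)).
  branch 1 (add \lnot q2, (q4 \to (q2 \to \lnot q6))):
    \lnot (((q4 \land q5) \land \lnot q4) \leftrightarrow (q3 \to q1)): β-rule — branch into ((q4 \land q5) \land \lnot q4), \lnot (q3 \to q1)  //  \lnot ((q4 \land q5) \land \lnot q4), (q3 \to q1).
      branch 1.1 (add ((q4 \land q5) \land \lnot q4), \lnot (q3 \to q1)):
        ((q4 \land q5) \land \lnot q4): α-rule — add (q4 \land q5), \lnot q4.
        \lnot (q3 \to q1): α-rule — add q3, \lnot q1.
        (q4 \land q5): α-rule — add q4, q5.
        × closes — contains both q4 and \lnot q4.
      branch 1.2 (add \lnot ((q4 \land q5) \land \lnot q4), (q3 \to q1)):
        (q4 \to (q2 \to \lnot q6)): β-rule — branch into \lnot q4  //  (q2 \to \lnot q6).
          branch 1.2.1 (add \lnot q4):
            \lnot ((q4 \land q5) \land \lnot q4): β-rule — branch into \lnot (q4 \land q5)  //  \lnot \lnot q4.
              branch 1.2.1.1 (add \lnot (q4 \land q5)):
                (q3 \to q1): β-rule — branch into \lnot q3  //  q1.
                  branch 1.2.1.1.1 (add \lnot q3):
                    \lnot (q4 \land q5): β-rule — branch into \lnot q4  //  \lnot q5.
                      branch 1.2.1.1.1.1 (add \lnot q4):
                        ○ open, literals {q2=false, q3=false, q4=false}.
                      branch 1.2.1.1.1.2 (add \lnot q5):
                        ○ open, literals {q2=false, q3=false, q4=false, q5=false}.
                  branch 1.2.1.1.2 (add q1):
                    \lnot (q4 \land q5): β-rule — branch into \lnot q4  //  \lnot q5.
                      branch 1.2.1.1.2.1 (add \lnot q4):
                        ○ open, literals {q1=true, q2=false, q4=false}.
                      branch 1.2.1.1.2.2 (add \lnot q5):
                        ○ open, literals {q1=true, q2=false, q4=false, q5=false}.
              branch 1.2.1.2 (add \lnot \lnot q4):
                × closes — contains both q4 and \lnot q4.
          branch 1.2.2 (add (q2 \to \lnot q6)):
            \lnot ((q4 \land q5) \land \lnot q4): β-rule — branch into \lnot (q4 \land q5)  //  \lnot \lnot q4.
              branch 1.2.2.1 (add \lnot (q4 \land q5)):
                (q3 \to q1): β-rule — branch into \lnot q3  //  q1.
                  branch 1.2.2.1.1 (add \lnot q3):
                    (q2 \to \lnot q6): β-rule — branch into \lnot q2  //  \lnot q6.
                      branch 1.2.2.1.1.1 (add \lnot q2):
                        \lnot (q4 \land q5): β-rule — branch into \lnot q4  //  \lnot q5.
                          branch 1.2.2.1.1.1.1 (add \lnot q4):
                            ○ open, literals {q2=false, q3=false, q4=false}.
                          branch 1.2.2.1.1.1.2 (add \lnot q5):
                            ○ open, literals {q2=false, q3=false, q5=false}.
                      branch 1.2.2.1.1.2 (add \lnot q6):
                        \lnot (q4 \land q5): β-rule — branch into \lnot q4  //  \lnot q5.
                          branch 1.2.2.1.1.2.1 (add \lnot q4):
                            ○ open, literals {q2=false, q3=false, q4=false, q6=false}.
                          branch 1.2.2.1.1.2.2 (add \lnot q5):
                            ○ open, literals {q2=false, q3=false, q5=false, q6=false}.
                  branch 1.2.2.1.2 (add q1):
                    (q2 \to \lnot q6): β-rule — branch into \lnot q2  //  \lnot q6.
                      branch 1.2.2.1.2.1 (add \lnot q2):
                        \lnot (q4 \land q5): β-rule — branch into \lnot q4  //  \lnot q5.
                          branch 1.2.2.1.2.1.1 (add \lnot q4):
                            ○ open, literals {q1=true, q2=false, q4=false}.
                          branch 1.2.2.1.2.1.2 (add \lnot q5):
                            ○ open, literals {q1=true, q2=false, q5=false}.
                      branch 1.2.2.1.2.2 (add \lnot q6):
                        \lnot (q4 \land q5): β-rule — branch into \lnot q4  //  \lnot q5.
                          branch 1.2.2.1.2.2.1 (add \lnot q4):
                            ○ open, literals {q1=true, q2=false, q4=false, q6=false}.
                          branch 1.2.2.1.2.2.2 (add \lnot q5):
                            ○ open, literals {q1=true, q2=false, q5=false, q6=false}.
              branch 1.2.2.2 (add \lnot \lnot q4):
                (q3 \to q1): β-rule — branch into \lnot q3  //  q1.
                  branch 1.2.2.2.1 (add \lnot q3):
                    (q2 \to \lnot q6): β-rule — branch into \lnot q2  //  \lnot q6.
                      branch 1.2.2.2.1.1 (add \lnot q2):
                        ○ open, literals {q2=false, q3=false, q4=true}.
                      branch 1.2.2.2.1.2 (add \lnot q6):
                        ○ open, literals {q2=false, q3=false, q4=true, q6=false}.
                  branch 1.2.2.2.2 (add q1):
                    (q2 \to \lnot q6): β-rule — branch into \lnot q2  //  \lnot q6.
                      branch 1.2.2.2.2.1 (add \lnot q2):
                        ○ open, literals {q1=true, q2=false, q4=true}.
                      branch 1.2.2.2.2.2 (add \lnot q6):
                        ○ open, literals {q1=true, q2=false, q4=true, q6=false}.
  branch 2 (add \lnot \lnot q2, \lnot (q4 \to (q2 \to \lnot q6))):
    \lnot (q4 \to (q2 \to \lnot q6)): α-rule — add q4, \lnot (q2 \to \lnot q6).
    \lnot (q2 \to \lnot q6): α-rule — add q2, \lnot \lnot q6.
    \lnot (((q4 \land q5) \land \lnot q4) \leftrightarrow (q3 \to q1)): β-rule — branch into ((q4 \land q5) \land \lnot q4), \lnot (q3 \to q1)  //  \lnot ((q4 \land q5) \land \lnot q4), (q3 \to q1).
      branch 2.1 (add ((q4 \land q5) \land \lnot q4), \lnot (q3 \to q1)):
        ((q4 \land q5) \land \lnot q4): α-rule — add (q4 \land q5), \lnot q4.
        × closes — contains both q4 and \lnot q4.
      branch 2.2 (add \lnot ((q4 \land q5) \land \lnot q4), (q3 \to q1)):
        \lnot ((q4 \land q5) \land \lnot q4): β-rule — branch into \lnot (q4 \land q5)  //  \lnot \lnot q4.
          branch 2.2.1 (add \lnot (q4 \land q5)):
            (q3 \to q1): β-rule — branch into \lnot q3  //  q1.
              branch 2.2.1.1 (add \lnot q3):
                \lnot (q4 \land q5): β-rule — branch into \lnot q4  //  \lnot q5.
                  branch 2.2.1.1.1 (add \lnot q4):
                    × closes — contains both q4 and \lnot q4.
                  branch 2.2.1.1.2 (add \lnot q5):
                    ○ open, literals {q2=true, q3=false, q4=true, q5=false, q6=true}.
              branch 2.2.1.2 (add q1):
                \lnot (q4 \land q5): β-rule — branch into \lnot q4  //  \lnot q5.
                  branch 2.2.1.2.1 (add \lnot q4):
                    × closes — contains both q4 and \lnot q4.
                  branch 2.2.1.2.2 (add \lnot q5):
                    ○ open, literals {q1=true, q2=true, q4=true, q5=false, q6=true}.
          branch 2.2.2 (add \lnot \lnot q4):
            (q3 \to q1): β-rule — branch into \lnot q3  //  q1.
              branch 2.2.2.1 (add \lnot q3):
                ○ open, literals {q2=true, q3=false, q4=true, q6=true}.
              branch 2.2.2.2 (add q1):
                ○ open, literals {q1=true, q2=true, q4=true, q6=true}.
5 branches closed, 20 open.
An open branch gives a countermodel: q2=false, q3=false, q4=false (unmentioned atoms arbitrary); the premises hold there but the conclusion fails.

No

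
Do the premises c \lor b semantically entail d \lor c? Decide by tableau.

Initial set: {T (c \lor b); F (d \lor c)}.
F (d \lor c): α-rule — add F d, F c.
T (c \lor b): β-rule — branch into T c  //  T b.
  branch 1 (add T c):
    × closes — contains both c and \lnot c.
  branch 2 (add T b):
    ○ open, literals {b=true, c=false, d=false}.
1 branch closed, 1 open.
An open branch gives a countermodel: b=true, c=false, d=false (unmentioned atoms arbitrary); the premises hold there but the conclusion fails.

No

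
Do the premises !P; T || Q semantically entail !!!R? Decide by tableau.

No

Initial set: {!P; (T || Q); !!!!R}.
!!!!R: drop double negation, giving !!R.
(T || Q): β-rule — branch into T  //  Q.
  branch 1 (add T):
    ○ open, literals {P=0, R=1, T=1}.
  branch 2 (add Q):
    ○ open, literals {P=0, Q=1, R=1}.
0 branches closed, 2 open.
An open branch gives a countermodel: P=0, R=1, T=1 (unmentioned atoms arbitrary); the premises hold there but the conclusion fails.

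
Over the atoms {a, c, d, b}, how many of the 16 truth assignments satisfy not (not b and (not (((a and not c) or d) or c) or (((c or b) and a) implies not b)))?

8

Initial set: {not (not b and (not (((a and not c) or d) or c) or (((c or b) and a) implies not b)))}.
not (not b and (not (((a and not c) or d) or c) or (((c or b) and a) implies not b))): β-rule — branch into not not b  //  not (not (((a and not c) or d) or c) or (((c or b) and a) implies not b)).
  branch 1 (add not not b):
    ○ open, literals {b=true}.
  branch 2 (add not (not (((a and not c) or d) or c) or (((c or b) and a) implies not b))):
    not (not (((a and not c) or d) or c) or (((c or b) and a) implies not b)): α-rule — add not not (((a and not c) or d) or c), not (((c or b) and a) implies not b).
    not (((c or b) and a) implies not b): α-rule — add ((c or b) and a), not not b.
    ((c or b) and a): α-rule — add (c or b), a.
    not not (((a and not c) or d) or c): β-rule — branch into ((a and not c) or d)  //  c.
      branch 2.1 (add ((a and not c) or d)):
        (c or b): β-rule — branch into c  //  b.
          branch 2.1.1 (add c):
            ((a and not c) or d): β-rule — branch into (a and not c)  //  d.
              branch 2.1.1.1 (add (a and not c)):
                (a and not c): α-rule — add a, not c.
                × closes — contains both c and not c.
              branch 2.1.1.2 (add d):
                ○ open, literals {a=true, b=true, c=true, d=true}.
          branch 2.1.2 (add b):
            ((a and not c) or d): β-rule — branch into (a and not c)  //  d.
              branch 2.1.2.1 (add (a and not c)):
                (a and not c): α-rule — add a, not c.
                ○ open, literals {a=true, b=true, c=false}.
              branch 2.1.2.2 (add d):
                ○ open, literals {a=true, b=true, d=true}.
      branch 2.2 (add c):
        (c or b): β-rule — branch into c  //  b.
          branch 2.2.1 (add c):
            ○ open, literals {a=true, b=true, c=true}.
          branch 2.2.2 (add b):
            ○ open, literals {a=true, b=true, c=true}.
1 branch closed, 6 open.
Each open branch fixes some atoms; the unmentioned ones are free. Counting distinct full assignments: branch {b=true} (a, c, d) contributes 8 new; branch {a=true, b=true, c=true, d=true} (none free) contributes 0 new; branch {a=true, b=true, c=false} (d) contributes 0 new; branch {a=true, b=true, d=true} (c) contributes 0 new; branch {a=true, b=true, c=true} (d) contributes 0 new; branch {a=true, b=true, c=true} (d) contributes 0 new. Total: 8.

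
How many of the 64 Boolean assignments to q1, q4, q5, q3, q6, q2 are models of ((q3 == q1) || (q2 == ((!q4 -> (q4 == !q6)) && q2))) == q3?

32

Initial set: {(((q3 == q1) || (q2 == ((!q4 -> (q4 == !q6)) && q2))) == q3)}.
(((q3 == q1) || (q2 == ((!q4 -> (q4 == !q6)) && q2))) == q3): β-rule — branch into ((q3 == q1) || (q2 == ((!q4 -> (q4 == !q6)) && q2))), q3  //  !((q3 == q1) || (q2 == ((!q4 -> (q4 == !q6)) && q2))), !q3.
  branch 1 (add ((q3 == q1) || (q2 == ((!q4 -> (q4 == !q6)) && q2))), q3):
    ((q3 == q1) || (q2 == ((!q4 -> (q4 == !q6)) && q2))): β-rule — branch into (q3 == q1)  //  (q2 == ((!q4 -> (q4 == !q6)) && q2)).
      branch 1.1 (add (q3 == q1)):
        (q3 == q1): β-rule — branch into q3, q1  //  !q3, !q1.
          branch 1.1.1 (add q3, q1):
            ○ open, literals {q1=1, q3=1}.
          branch 1.1.2 (add !q3, !q1):
            × closes — contains both q3 and !q3.
      branch 1.2 (add (q2 == ((!q4 -> (q4 == !q6)) && q2))):
        (q2 == ((!q4 -> (q4 == !q6)) && q2)): β-rule — branch into q2, ((!q4 -> (q4 == !q6)) && q2)  //  !q2, !((!q4 -> (q4 == !q6)) && q2).
          branch 1.2.1 (add q2, ((!q4 -> (q4 == !q6)) && q2)):
            ((!q4 -> (q4 == !q6)) && q2): α-rule — add (!q4 -> (q4 == !q6)), q2.
            (!q4 -> (q4 == !q6)): β-rule — branch into !!q4  //  (q4 == !q6).
              branch 1.2.1.1 (add !!q4):
                ○ open, literals {q2=1, q3=1, q4=1}.
              branch 1.2.1.2 (add (q4 == !q6)):
                (q4 == !q6): β-rule — branch into q4, !q6  //  !q4, !!q6.
                  branch 1.2.1.2.1 (add q4, !q6):
                    ○ open, literals {q2=1, q3=1, q4=1, q6=0}.
                  branch 1.2.1.2.2 (add !q4, !!q6):
                    ○ open, literals {q2=1, q3=1, q4=0, q6=1}.
          branch 1.2.2 (add !q2, !((!q4 -> (q4 == !q6)) && q2)):
            !((!q4 -> (q4 == !q6)) && q2): β-rule — branch into !(!q4 -> (q4 == !q6))  //  !q2.
              branch 1.2.2.1 (add !(!q4 -> (q4 == !q6))):
                !(!q4 -> (q4 == !q6)): α-rule — add !q4, !(q4 == !q6).
                !(q4 == !q6): β-rule — branch into q4, !!q6  //  !q4, !q6.
                  branch 1.2.2.1.1 (add q4, !!q6):
                    × closes — contains both q4 and !q4.
                  branch 1.2.2.1.2 (add !q4, !q6):
                    ○ open, literals {q2=0, q3=1, q4=0, q6=0}.
              branch 1.2.2.2 (add !q2):
                ○ open, literals {q2=0, q3=1}.
  branch 2 (add !((q3 == q1) || (q2 == ((!q4 -> (q4 == !q6)) && q2))), !q3):
    !((q3 == q1) || (q2 == ((!q4 -> (q4 == !q6)) && q2))): α-rule — add !(q3 == q1), !(q2 == ((!q4 -> (q4 == !q6)) && q2)).
    !(q3 == q1): β-rule — branch into q3, !q1  //  !q3, q1.
      branch 2.1 (add q3, !q1):
        × closes — contains both q3 and !q3.
      branch 2.2 (add !q3, q1):
        !(q2 == ((!q4 -> (q4 == !q6)) && q2)): β-rule — branch into q2, !((!q4 -> (q4 == !q6)) && q2)  //  !q2, ((!q4 -> (q4 == !q6)) && q2).
          branch 2.2.1 (add q2, !((!q4 -> (q4 == !q6)) && q2)):
            !((!q4 -> (q4 == !q6)) && q2): β-rule — branch into !(!q4 -> (q4 == !q6))  //  !q2.
              branch 2.2.1.1 (add !(!q4 -> (q4 == !q6))):
                !(!q4 -> (q4 == !q6)): α-rule — add !q4, !(q4 == !q6).
                !(q4 == !q6): β-rule — branch into q4, !!q6  //  !q4, !q6.
                  branch 2.2.1.1.1 (add q4, !!q6):
                    × closes — contains both q4 and !q4.
                  branch 2.2.1.1.2 (add !q4, !q6):
                    ○ open, literals {q1=1, q2=1, q3=0, q4=0, q6=0}.
              branch 2.2.1.2 (add !q2):
                × closes — contains both q2 and !q2.
          branch 2.2.2 (add !q2, ((!q4 -> (q4 == !q6)) && q2)):
            ((!q4 -> (q4 == !q6)) && q2): α-rule — add (!q4 -> (q4 == !q6)), q2.
            × closes — contains both q2 and !q2.
6 branches closed, 7 open.
Each open branch fixes some atoms; the unmentioned ones are free. Counting distinct full assignments: branch {q1=1, q3=1} (q4, q5, q6, q2) contributes 16 new; branch {q2=1, q3=1, q4=1} (q1, q5, q6) contributes 4 new; branch {q2=1, q3=1, q4=1, q6=0} (q1, q5) contributes 0 new; branch {q2=1, q3=1, q4=0, q6=1} (q1, q5) contributes 2 new; branch {q2=0, q3=1, q4=0, q6=0} (q1, q5) contributes 2 new; branch {q2=0, q3=1} (q1, q4, q5, q6) contributes 6 new; branch {q1=1, q2=1, q3=0, q4=0, q6=0} (q5) contributes 2 new. Total: 32.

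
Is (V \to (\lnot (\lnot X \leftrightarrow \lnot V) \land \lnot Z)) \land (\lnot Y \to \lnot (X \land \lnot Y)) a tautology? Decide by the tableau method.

Assume the negation and expand:
Initial set: {\lnot ((V \to (\lnot (\lnot X \leftrightarrow \lnot V) \land \lnot Z)) \land (\lnot Y \to \lnot (X \land \lnot Y)))}.
\lnot ((V \to (\lnot (\lnot X \leftrightarrow \lnot V) \land \lnot Z)) \land (\lnot Y \to \lnot (X \land \lnot Y))): β-rule — branch into \lnot (V \to (\lnot (\lnot X \leftrightarrow \lnot V) \land \lnot Z))  //  \lnot (\lnot Y \to \lnot (X \land \lnot Y)).
  branch 1 (add \lnot (V \to (\lnot (\lnot X \leftrightarrow \lnot V) \land \lnot Z))):
    \lnot (V \to (\lnot (\lnot X \leftrightarrow \lnot V) \land \lnot Z)): α-rule — add V, \lnot (\lnot (\lnot X \leftrightarrow \lnot V) \land \lnot Z).
    \lnot (\lnot (\lnot X \leftrightarrow \lnot V) \land \lnot Z): β-rule — branch into \lnot \lnot (\lnot X \leftrightarrow \lnot V)  //  \lnot \lnot Z.
      branch 1.1 (add \lnot \lnot (\lnot X \leftrightarrow \lnot V)):
        \lnot \lnot (\lnot X \leftrightarrow \lnot V): β-rule — branch into \lnot X, \lnot V  //  \lnot \lnot X, \lnot \lnot V.
          branch 1.1.1 (add \lnot X, \lnot V):
            × closes — contains both V and \lnot V.
          branch 1.1.2 (add \lnot \lnot X, \lnot \lnot V):
            ○ open, literals {V=T, X=T}.
      branch 1.2 (add \lnot \lnot Z):
        ○ open, literals {V=T, Z=T}.
  branch 2 (add \lnot (\lnot Y \to \lnot (X \land \lnot Y))):
    \lnot (\lnot Y \to \lnot (X \land \lnot Y)): α-rule — add \lnot Y, \lnot \lnot (X \land \lnot Y).
    \lnot \lnot (X \land \lnot Y): α-rule — add X, \lnot Y.
    ○ open, literals {X=T, Y=F}.
1 branch closed, 3 open.
An open branch gives a countermodel: V=T, X=T (unmentioned atoms arbitrary); under it the original formula is false.

Not valid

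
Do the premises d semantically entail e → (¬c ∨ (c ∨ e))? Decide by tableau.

Initial set: {d; ¬(e → (¬c ∨ (c ∨ e)))}.
¬(e → (¬c ∨ (c ∨ e))): α-rule — add e, ¬(¬c ∨ (c ∨ e)).
¬(¬c ∨ (c ∨ e)): α-rule — add ¬¬c, ¬(c ∨ e).
¬(c ∨ e): α-rule — add ¬c, ¬e.
× closes — contains both c and ¬c.
All 1 branch closes.
Every branch closed, so the premises entail the conclusion.

Yes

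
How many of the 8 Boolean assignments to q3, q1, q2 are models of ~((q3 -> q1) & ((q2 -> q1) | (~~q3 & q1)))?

Initial set: {~((q3 -> q1) & ((q2 -> q1) | (~~q3 & q1)))}.
~((q3 -> q1) & ((q2 -> q1) | (~~q3 & q1))): β-rule — branch into ~(q3 -> q1)  //  ~((q2 -> q1) | (~~q3 & q1)).
  branch 1 (add ~(q3 -> q1)):
    ~(q3 -> q1): α-rule — add q3, ~q1.
    ○ open, literals {q1=F, q3=T}.
  branch 2 (add ~((q2 -> q1) | (~~q3 & q1))):
    ~((q2 -> q1) | (~~q3 & q1)): α-rule — add ~(q2 -> q1), ~(~~q3 & q1).
    ~(q2 -> q1): α-rule — add q2, ~q1.
    ~(~~q3 & q1): β-rule — branch into ~~~q3  //  ~q1.
      branch 2.1 (add ~~~q3):
        ~~~q3: drop double negation, giving ~q3.
        ○ open, literals {q1=F, q2=T, q3=F}.
      branch 2.2 (add ~q1):
        ○ open, literals {q1=F, q2=T}.
0 branches closed, 3 open.
Each open branch fixes some atoms; the unmentioned ones are free. Counting distinct full assignments: branch {q1=F, q3=T} (q2) contributes 2 new; branch {q1=F, q2=T, q3=F} (none free) contributes 1 new; branch {q1=F, q2=T} (q3) contributes 0 new. Total: 3.

3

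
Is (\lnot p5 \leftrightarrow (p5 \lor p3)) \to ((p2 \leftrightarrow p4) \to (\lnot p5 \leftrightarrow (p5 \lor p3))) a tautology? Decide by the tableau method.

Assume the negation and expand:
Initial set: {\lnot ((\lnot p5 \leftrightarrow (p5 \lor p3)) \to ((p2 \leftrightarrow p4) \to (\lnot p5 \leftrightarrow (p5 \lor p3))))}.
\lnot ((\lnot p5 \leftrightarrow (p5 \lor p3)) \to ((p2 \leftrightarrow p4) \to (\lnot p5 \leftrightarrow (p5 \lor p3)))): α-rule — add (\lnot p5 \leftrightarrow (p5 \lor p3)), \lnot ((p2 \leftrightarrow p4) \to (\lnot p5 \leftrightarrow (p5 \lor p3))).
\lnot ((p2 \leftrightarrow p4) \to (\lnot p5 \leftrightarrow (p5 \lor p3))): α-rule — add (p2 \leftrightarrow p4), \lnot (\lnot p5 \leftrightarrow (p5 \lor p3)).
(\lnot p5 \leftrightarrow (p5 \lor p3)): β-rule — branch into \lnot p5, (p5 \lor p3)  //  \lnot \lnot p5, \lnot (p5 \lor p3).
  branch 1 (add \lnot p5, (p5 \lor p3)):
    (p2 \leftrightarrow p4): β-rule — branch into p2, p4  //  \lnot p2, \lnot p4.
      branch 1.1 (add p2, p4):
        \lnot (\lnot p5 \leftrightarrow (p5 \lor p3)): β-rule — branch into \lnot p5, \lnot (p5 \lor p3)  //  \lnot \lnot p5, (p5 \lor p3).
          branch 1.1.1 (add \lnot p5, \lnot (p5 \lor p3)):
            \lnot (p5 \lor p3): α-rule — add \lnot p5, \lnot p3.
            (p5 \lor p3): β-rule — branch into p5  //  p3.
              branch 1.1.1.1 (add p5):
                × closes — contains both p5 and \lnot p5.
              branch 1.1.1.2 (add p3):
                × closes — contains both p3 and \lnot p3.
          branch 1.1.2 (add \lnot \lnot p5, (p5 \lor p3)):
            × closes — contains both p5 and \lnot p5.
      branch 1.2 (add \lnot p2, \lnot p4):
        \lnot (\lnot p5 \leftrightarrow (p5 \lor p3)): β-rule — branch into \lnot p5, \lnot (p5 \lor p3)  //  \lnot \lnot p5, (p5 \lor p3).
          branch 1.2.1 (add \lnot p5, \lnot (p5 \lor p3)):
            \lnot (p5 \lor p3): α-rule — add \lnot p5, \lnot p3.
            (p5 \lor p3): β-rule — branch into p5  //  p3.
              branch 1.2.1.1 (add p5):
                × closes — contains both p5 and \lnot p5.
              branch 1.2.1.2 (add p3):
                × closes — contains both p3 and \lnot p3.
          branch 1.2.2 (add \lnot \lnot p5, (p5 \lor p3)):
            × closes — contains both p5 and \lnot p5.
  branch 2 (add \lnot \lnot p5, \lnot (p5 \lor p3)):
    \lnot (p5 \lor p3): α-rule — add \lnot p5, \lnot p3.
    × closes — contains both p5 and \lnot p5.
All 7 branches close.
Every branch closed, so the negation is unsatisfiable and the formula is valid.

Valid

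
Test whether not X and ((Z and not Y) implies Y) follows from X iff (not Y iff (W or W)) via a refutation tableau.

Initial set: {(X iff (not Y iff (W or W))); not (not X and ((Z and not Y) implies Y))}.
(X iff (not Y iff (W or W))): β-rule — branch into X, (not Y iff (W or W))  //  not X, not (not Y iff (W or W)).
  branch 1 (add X, (not Y iff (W or W))):
    not (not X and ((Z and not Y) implies Y)): β-rule — branch into not not X  //  not ((Z and not Y) implies Y).
      branch 1.1 (add not not X):
        (not Y iff (W or W)): β-rule — branch into not Y, (W or W)  //  not not Y, not (W or W).
          branch 1.1.1 (add not Y, (W or W)):
            (W or W): β-rule — branch into W  //  W.
              branch 1.1.1.1 (add W):
                ○ open, literals {W=T, X=T, Y=F}.
              branch 1.1.1.2 (add W):
                ○ open, literals {W=T, X=T, Y=F}.
          branch 1.1.2 (add not not Y, not (W or W)):
            not (W or W): α-rule — add not W, not W.
            ○ open, literals {W=F, X=T, Y=T}.
      branch 1.2 (add not ((Z and not Y) implies Y)):
        not ((Z and not Y) implies Y): α-rule — add (Z and not Y), not Y.
        (Z and not Y): α-rule — add Z, not Y.
        (not Y iff (W or W)): β-rule — branch into not Y, (W or W)  //  not not Y, not (W or W).
          branch 1.2.1 (add not Y, (W or W)):
            (W or W): β-rule — branch into W  //  W.
              branch 1.2.1.1 (add W):
                ○ open, literals {W=T, X=T, Y=F, Z=T}.
              branch 1.2.1.2 (add W):
                ○ open, literals {W=T, X=T, Y=F, Z=T}.
          branch 1.2.2 (add not not Y, not (W or W)):
            × closes — contains both Y and not Y.
  branch 2 (add not X, not (not Y iff (W or W))):
    not (not X and ((Z and not Y) implies Y)): β-rule — branch into not not X  //  not ((Z and not Y) implies Y).
      branch 2.1 (add not not X):
        × closes — contains both X and not X.
      branch 2.2 (add not ((Z and not Y) implies Y)):
        not ((Z and not Y) implies Y): α-rule — add (Z and not Y), not Y.
        (Z and not Y): α-rule — add Z, not Y.
        not (not Y iff (W or W)): β-rule — branch into not Y, not (W or W)  //  not not Y, (W or W).
          branch 2.2.1 (add not Y, not (W or W)):
            not (W or W): α-rule — add not W, not W.
            ○ open, literals {W=F, X=F, Y=F, Z=T}.
          branch 2.2.2 (add not not Y, (W or W)):
            × closes — contains both Y and not Y.
3 branches closed, 6 open.
An open branch gives a countermodel: W=T, X=T, Y=F (unmentioned atoms arbitrary); the premises hold there but the conclusion fails.

No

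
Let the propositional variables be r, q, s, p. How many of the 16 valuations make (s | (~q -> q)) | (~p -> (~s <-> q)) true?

14

Initial set: {((s | (~q -> q)) | (~p -> (~s <-> q)))}.
((s | (~q -> q)) | (~p -> (~s <-> q))): β-rule — branch into (s | (~q -> q))  //  (~p -> (~s <-> q)).
  branch 1 (add (s | (~q -> q))):
    (s | (~q -> q)): β-rule — branch into s  //  (~q -> q).
      branch 1.1 (add s):
        ○ open, literals {s=true}.
      branch 1.2 (add (~q -> q)):
        (~q -> q): β-rule — branch into ~~q  //  q.
          branch 1.2.1 (add ~~q):
            ○ open, literals {q=true}.
          branch 1.2.2 (add q):
            ○ open, literals {q=true}.
  branch 2 (add (~p -> (~s <-> q))):
    (~p -> (~s <-> q)): β-rule — branch into ~~p  //  (~s <-> q).
      branch 2.1 (add ~~p):
        ○ open, literals {p=true}.
      branch 2.2 (add (~s <-> q)):
        (~s <-> q): β-rule — branch into ~s, q  //  ~~s, ~q.
          branch 2.2.1 (add ~s, q):
            ○ open, literals {q=true, s=false}.
          branch 2.2.2 (add ~~s, ~q):
            ○ open, literals {q=false, s=true}.
0 branches closed, 6 open.
Each open branch fixes some atoms; the unmentioned ones are free. Counting distinct full assignments: branch {s=true} (r, q, p) contributes 8 new; branch {q=true} (r, s, p) contributes 4 new; branch {q=true} (r, s, p) contributes 0 new; branch {p=true} (r, q, s) contributes 2 new; branch {q=true, s=false} (r, p) contributes 0 new; branch {q=false, s=true} (r, p) contributes 0 new. Total: 14.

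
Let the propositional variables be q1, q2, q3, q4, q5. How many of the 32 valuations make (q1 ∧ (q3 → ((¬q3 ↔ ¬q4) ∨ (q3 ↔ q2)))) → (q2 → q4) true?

Initial set: {T ((q1 ∧ (q3 → ((¬q3 ↔ ¬q4) ∨ (q3 ↔ q2)))) → (q2 → q4))}.
T ((q1 ∧ (q3 → ((¬q3 ↔ ¬q4) ∨ (q3 ↔ q2)))) → (q2 → q4)): β-rule — branch into F (q1 ∧ (q3 → ((¬q3 ↔ ¬q4) ∨ (q3 ↔ q2))))  //  T (q2 → q4).
  branch 1 (add F (q1 ∧ (q3 → ((¬q3 ↔ ¬q4) ∨ (q3 ↔ q2))))):
    F (q1 ∧ (q3 → ((¬q3 ↔ ¬q4) ∨ (q3 ↔ q2)))): β-rule — branch into F q1  //  F (q3 → ((¬q3 ↔ ¬q4) ∨ (q3 ↔ q2))).
      branch 1.1 (add F q1):
        ○ open, literals {q1=false}.
      branch 1.2 (add F (q3 → ((¬q3 ↔ ¬q4) ∨ (q3 ↔ q2)))):
        F (q3 → ((¬q3 ↔ ¬q4) ∨ (q3 ↔ q2))): α-rule — add T q3, F ((¬q3 ↔ ¬q4) ∨ (q3 ↔ q2)).
        F ((¬q3 ↔ ¬q4) ∨ (q3 ↔ q2)): α-rule — add F (¬q3 ↔ ¬q4), F (q3 ↔ q2).
        F (¬q3 ↔ ¬q4): β-rule — branch into T ¬q3, F ¬q4  //  F ¬q3, T ¬q4.
          branch 1.2.1 (add T ¬q3, F ¬q4):
            × closes — contains both q3 and ¬q3.
          branch 1.2.2 (add F ¬q3, T ¬q4):
            F (q3 ↔ q2): β-rule — branch into T q3, F q2  //  F q3, T q2.
              branch 1.2.2.1 (add T q3, F q2):
                ○ open, literals {q2=false, q3=true, q4=false}.
              branch 1.2.2.2 (add F q3, T q2):
                × closes — contains both q3 and ¬q3.
  branch 2 (add T (q2 → q4)):
    T (q2 → q4): β-rule — branch into F q2  //  T q4.
      branch 2.1 (add F q2):
        ○ open, literals {q2=false}.
      branch 2.2 (add T q4):
        ○ open, literals {q4=true}.
2 branches closed, 4 open.
Each open branch fixes some atoms; the unmentioned ones are free. Counting distinct full assignments: branch {q1=false} (q2, q3, q4, q5) contributes 16 new; branch {q2=false, q3=true, q4=false} (q1, q5) contributes 2 new; branch {q2=false} (q1, q3, q4, q5) contributes 6 new; branch {q4=true} (q1, q2, q3, q5) contributes 4 new. Total: 28.

28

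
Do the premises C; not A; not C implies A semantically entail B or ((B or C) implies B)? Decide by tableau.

No

Initial set: {C; not A; (not C implies A); not (B or ((B or C) implies B))}.
not (B or ((B or C) implies B)): α-rule — add not B, not ((B or C) implies B).
not ((B or C) implies B): α-rule — add (B or C), not B.
(not C implies A): β-rule — branch into not not C  //  A.
  branch 1 (add not not C):
    (B or C): β-rule — branch into B  //  C.
      branch 1.1 (add B):
        × closes — contains both B and not B.
      branch 1.2 (add C):
        ○ open, literals {A=F, B=F, C=T}.
  branch 2 (add A):
    × closes — contains both A and not A.
2 branches closed, 1 open.
An open branch gives a countermodel: A=F, B=F, C=T (unmentioned atoms arbitrary); the premises hold there but the conclusion fails.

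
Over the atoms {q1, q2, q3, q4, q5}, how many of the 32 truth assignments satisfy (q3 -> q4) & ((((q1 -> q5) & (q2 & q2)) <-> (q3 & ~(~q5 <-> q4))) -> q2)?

14

Initial set: {((q3 -> q4) & ((((q1 -> q5) & (q2 & q2)) <-> (q3 & ~(~q5 <-> q4))) -> q2))}.
((q3 -> q4) & ((((q1 -> q5) & (q2 & q2)) <-> (q3 & ~(~q5 <-> q4))) -> q2)): α-rule — add (q3 -> q4), ((((q1 -> q5) & (q2 & q2)) <-> (q3 & ~(~q5 <-> q4))) -> q2).
(q3 -> q4): β-rule — branch into ~q3  //  q4.
  branch 1 (add ~q3):
    ((((q1 -> q5) & (q2 & q2)) <-> (q3 & ~(~q5 <-> q4))) -> q2): β-rule — branch into ~(((q1 -> q5) & (q2 & q2)) <-> (q3 & ~(~q5 <-> q4)))  //  q2.
      branch 1.1 (add ~(((q1 -> q5) & (q2 & q2)) <-> (q3 & ~(~q5 <-> q4)))):
        ~(((q1 -> q5) & (q2 & q2)) <-> (q3 & ~(~q5 <-> q4))): β-rule — branch into ((q1 -> q5) & (q2 & q2)), ~(q3 & ~(~q5 <-> q4))  //  ~((q1 -> q5) & (q2 & q2)), (q3 & ~(~q5 <-> q4)).
          branch 1.1.1 (add ((q1 -> q5) & (q2 & q2)), ~(q3 & ~(~q5 <-> q4))):
            ((q1 -> q5) & (q2 & q2)): α-rule — add (q1 -> q5), (q2 & q2).
            (q2 & q2): α-rule — add q2, q2.
            ~(q3 & ~(~q5 <-> q4)): β-rule — branch into ~q3  //  ~~(~q5 <-> q4).
              branch 1.1.1.1 (add ~q3):
                (q1 -> q5): β-rule — branch into ~q1  //  q5.
                  branch 1.1.1.1.1 (add ~q1):
                    ○ open, literals {q1=F, q2=T, q3=F}.
                  branch 1.1.1.1.2 (add q5):
                    ○ open, literals {q2=T, q3=F, q5=T}.
              branch 1.1.1.2 (add ~~(~q5 <-> q4)):
                (q1 -> q5): β-rule — branch into ~q1  //  q5.
                  branch 1.1.1.2.1 (add ~q1):
                    ~~(~q5 <-> q4): β-rule — branch into ~q5, q4  //  ~~q5, ~q4.
                      branch 1.1.1.2.1.1 (add ~q5, q4):
                        ○ open, literals {q1=F, q2=T, q3=F, q4=T, q5=F}.
                      branch 1.1.1.2.1.2 (add ~~q5, ~q4):
                        ○ open, literals {q1=F, q2=T, q3=F, q4=F, q5=T}.
                  branch 1.1.1.2.2 (add q5):
                    ~~(~q5 <-> q4): β-rule — branch into ~q5, q4  //  ~~q5, ~q4.
                      branch 1.1.1.2.2.1 (add ~q5, q4):
                        × closes — contains both q5 and ~q5.
                      branch 1.1.1.2.2.2 (add ~~q5, ~q4):
                        ○ open, literals {q2=T, q3=F, q4=F, q5=T}.
          branch 1.1.2 (add ~((q1 -> q5) & (q2 & q2)), (q3 & ~(~q5 <-> q4))):
            (q3 & ~(~q5 <-> q4)): α-rule — add q3, ~(~q5 <-> q4).
            × closes — contains both q3 and ~q3.
      branch 1.2 (add q2):
        ○ open, literals {q2=T, q3=F}.
  branch 2 (add q4):
    ((((q1 -> q5) & (q2 & q2)) <-> (q3 & ~(~q5 <-> q4))) -> q2): β-rule — branch into ~(((q1 -> q5) & (q2 & q2)) <-> (q3 & ~(~q5 <-> q4)))  //  q2.
      branch 2.1 (add ~(((q1 -> q5) & (q2 & q2)) <-> (q3 & ~(~q5 <-> q4)))):
        ~(((q1 -> q5) & (q2 & q2)) <-> (q3 & ~(~q5 <-> q4))): β-rule — branch into ((q1 -> q5) & (q2 & q2)), ~(q3 & ~(~q5 <-> q4))  //  ~((q1 -> q5) & (q2 & q2)), (q3 & ~(~q5 <-> q4)).
          branch 2.1.1 (add ((q1 -> q5) & (q2 & q2)), ~(q3 & ~(~q5 <-> q4))):
            ((q1 -> q5) & (q2 & q2)): α-rule — add (q1 -> q5), (q2 & q2).
            (q2 & q2): α-rule — add q2, q2.
            ~(q3 & ~(~q5 <-> q4)): β-rule — branch into ~q3  //  ~~(~q5 <-> q4).
              branch 2.1.1.1 (add ~q3):
                (q1 -> q5): β-rule — branch into ~q1  //  q5.
                  branch 2.1.1.1.1 (add ~q1):
                    ○ open, literals {q1=F, q2=T, q3=F, q4=T}.
                  branch 2.1.1.1.2 (add q5):
                    ○ open, literals {q2=T, q3=F, q4=T, q5=T}.
              branch 2.1.1.2 (add ~~(~q5 <-> q4)):
                (q1 -> q5): β-rule — branch into ~q1  //  q5.
                  branch 2.1.1.2.1 (add ~q1):
                    ~~(~q5 <-> q4): β-rule — branch into ~q5, q4  //  ~~q5, ~q4.
                      branch 2.1.1.2.1.1 (add ~q5, q4):
                        ○ open, literals {q1=F, q2=T, q4=T, q5=F}.
                      branch 2.1.1.2.1.2 (add ~~q5, ~q4):
                        × closes — contains both q4 and ~q4.
                  branch 2.1.1.2.2 (add q5):
                    ~~(~q5 <-> q4): β-rule — branch into ~q5, q4  //  ~~q5, ~q4.
                      branch 2.1.1.2.2.1 (add ~q5, q4):
                        × closes — contains both q5 and ~q5.
                      branch 2.1.1.2.2.2 (add ~~q5, ~q4):
                        × closes — contains both q4 and ~q4.
          branch 2.1.2 (add ~((q1 -> q5) & (q2 & q2)), (q3 & ~(~q5 <-> q4))):
            (q3 & ~(~q5 <-> q4)): α-rule — add q3, ~(~q5 <-> q4).
            ~((q1 -> q5) & (q2 & q2)): β-rule — branch into ~(q1 -> q5)  //  ~(q2 & q2).
              branch 2.1.2.1 (add ~(q1 -> q5)):
                ~(q1 -> q5): α-rule — add q1, ~q5.
                ~(~q5 <-> q4): β-rule — branch into ~q5, ~q4  //  ~~q5, q4.
                  branch 2.1.2.1.1 (add ~q5, ~q4):
                    × closes — contains both q4 and ~q4.
                  branch 2.1.2.1.2 (add ~~q5, q4):
                    × closes — contains both q5 and ~q5.
              branch 2.1.2.2 (add ~(q2 & q2)):
                ~(~q5 <-> q4): β-rule — branch into ~q5, ~q4  //  ~~q5, q4.
                  branch 2.1.2.2.1 (add ~q5, ~q4):
                    × closes — contains both q4 and ~q4.
                  branch 2.1.2.2.2 (add ~~q5, q4):
                    ~(q2 & q2): β-rule — branch into ~q2  //  ~q2.
                      branch 2.1.2.2.2.1 (add ~q2):
                        ○ open, literals {q2=F, q3=T, q4=T, q5=T}.
                      branch 2.1.2.2.2.2 (add ~q2):
                        ○ open, literals {q2=F, q3=T, q4=T, q5=T}.
      branch 2.2 (add q2):
        ○ open, literals {q2=T, q4=T}.
8 branches closed, 12 open.
Each open branch fixes some atoms; the unmentioned ones are free. Counting distinct full assignments: branch {q1=F, q2=T, q3=F} (q4, q5) contributes 4 new; branch {q2=T, q3=F, q5=T} (q1, q4) contributes 2 new; branch {q1=F, q2=T, q3=F, q4=T, q5=F} (none free) contributes 0 new; branch {q1=F, q2=T, q3=F, q4=F, q5=T} (none free) contributes 0 new; branch {q2=T, q3=F, q4=F, q5=T} (q1) contributes 0 new; branch {q2=T, q3=F} (q1, q4, q5) contributes 2 new; branch {q1=F, q2=T, q3=F, q4=T} (q5) contributes 0 new; branch {q2=T, q3=F, q4=T, q5=T} (q1) contributes 0 new; branch {q1=F, q2=T, q4=T, q5=F} (q3) contributes 1 new; branch {q2=F, q3=T, q4=T, q5=T} (q1) contributes 2 new; branch {q2=F, q3=T, q4=T, q5=T} (q1) contributes 0 new; branch {q2=T, q4=T} (q1, q3, q5) contributes 3 new. Total: 14.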